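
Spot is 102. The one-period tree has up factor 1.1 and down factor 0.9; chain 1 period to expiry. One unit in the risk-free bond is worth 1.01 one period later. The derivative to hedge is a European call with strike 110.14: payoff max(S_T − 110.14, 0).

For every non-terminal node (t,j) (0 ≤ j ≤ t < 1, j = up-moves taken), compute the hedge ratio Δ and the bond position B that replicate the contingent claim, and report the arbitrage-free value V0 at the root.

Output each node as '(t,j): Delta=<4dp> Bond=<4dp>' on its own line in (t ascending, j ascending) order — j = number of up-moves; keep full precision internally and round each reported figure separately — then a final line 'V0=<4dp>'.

Risk-neutral probability p* = (R−d)/(u−d) = (1.01−0.9)/(1.1−0.9) = 0.5500.
Terminal values V(1,·): V(1,0)=0.0000, V(1,1)=2.0600
(0,0): S=102.0000. Δ = (V_up−V_dn)/(S_up−S_dn) = (2.0600−0.0000)/(112.2000−91.8000) = 0.1010. V = [p*·2.0600 + (1−p*)·0.0000]/1.01 = 1.1218. B = V − Δ·S = -9.1782.
The time-0 hedge costs 1.1218, which is the no-arbitrage price.

(0,0): Delta=0.1010 Bond=-9.1782
V0=1.1218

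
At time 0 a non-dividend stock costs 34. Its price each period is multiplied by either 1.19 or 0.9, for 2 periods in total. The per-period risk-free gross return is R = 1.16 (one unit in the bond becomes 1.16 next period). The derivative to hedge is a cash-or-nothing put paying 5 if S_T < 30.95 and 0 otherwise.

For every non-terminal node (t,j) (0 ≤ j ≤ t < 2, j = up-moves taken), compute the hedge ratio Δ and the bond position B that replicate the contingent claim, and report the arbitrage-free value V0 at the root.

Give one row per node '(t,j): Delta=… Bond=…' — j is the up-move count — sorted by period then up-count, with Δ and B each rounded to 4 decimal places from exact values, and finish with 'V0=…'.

(0,0): Delta=-0.0452 Bond=1.5773
(1,0): Delta=-0.5634 Bond=17.6873
(1,1): Delta=0.0000 Bond=0.0000
V0=0.0398

Risk-neutral probability p* = (R−d)/(u−d) = (1.16−0.9)/(1.19−0.9) = 0.8966.
At expiry t=2: V(2,0)=5.0000, V(2,1)=0.0000, V(2,2)=0.0000
  t=1,j=0: stock 30.6000 → up 36.4140 (V=0.0000), down 27.5400 (V=5.0000). Price 0.4459; hedge Δ=-0.5634, bond B=17.6873.
  t=1,j=1: stock 40.4600 → up 48.1474 (V=0.0000), down 36.4140 (V=0.0000). Price 0.0000; hedge Δ=0.0000, bond B=0.0000.
  t=0,j=0: stock 34.0000 → up 40.4600 (V=0.0000), down 30.6000 (V=0.4459). Price 0.0398; hedge Δ=-0.0452, bond B=1.5773.
Check: Δ(0,0)·S0 + B(0,0) = 0.0398 = V0.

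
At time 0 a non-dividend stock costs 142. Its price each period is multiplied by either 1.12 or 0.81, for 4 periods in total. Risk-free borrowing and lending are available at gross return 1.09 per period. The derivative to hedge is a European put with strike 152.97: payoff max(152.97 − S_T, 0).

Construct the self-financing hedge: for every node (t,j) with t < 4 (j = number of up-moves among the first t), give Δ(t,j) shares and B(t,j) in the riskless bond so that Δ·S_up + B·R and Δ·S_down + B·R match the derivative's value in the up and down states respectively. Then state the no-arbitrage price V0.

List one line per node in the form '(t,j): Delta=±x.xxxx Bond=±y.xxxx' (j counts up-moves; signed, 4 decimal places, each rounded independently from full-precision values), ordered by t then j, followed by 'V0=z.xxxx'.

No-arbitrage ⇒ martingale measure with p* = (R−d)/(u−d) = 0.9032.
Terminal values V(4,·): V(4,0)=91.8437, V(4,1)=68.4496, V(4,2)=36.1023, V(4,3)=0.0000, V(4,4)=0.0000
  t=3,j=0: stock 75.4646 → up 84.5204 (V=68.4496), down 61.1263 (V=91.8437). Price 64.8748; hedge Δ=-1.0000, bond B=140.3394.
  t=3,j=1: stock 104.3461 → up 116.8677 (V=36.1023), down 84.5204 (V=68.4496). Price 35.9933; hedge Δ=-1.0000, bond B=140.3394.
  t=3,j=2: stock 144.2811 → up 161.5948 (V=0.0000), down 116.8677 (V=36.1023). Price 3.2053; hedge Δ=-0.8072, bond B=119.6644.
  t=3,j=3: stock 199.4998 → up 223.4397 (V=0.0000), down 161.5948 (V=0.0000). Price 0.0000; hedge Δ=0.0000, bond B=0.0000.
  t=2,j=0: stock 93.1662 → up 104.3461 (V=35.9933), down 75.4646 (V=64.8748). Price 35.5856; hedge Δ=-1.0000, bond B=128.7518.
  t=2,j=1: stock 128.8224 → up 144.2811 (V=3.2053), down 104.3461 (V=35.9933). Price 5.8517; hedge Δ=-0.8210, bond B=111.6195.
  t=2,j=2: stock 178.1248 → up 199.4998 (V=0.0000), down 144.2811 (V=3.2053). Price 0.2846; hedge Δ=-0.0580, bond B=10.6242.
  t=1,j=0: stock 115.0200 → up 128.8224 (V=5.8517), down 93.1662 (V=35.5856). Price 8.0084; hedge Δ=-0.8339, bond B=103.9242.
  t=1,j=1: stock 159.0400 → up 178.1248 (V=0.2846), down 128.8224 (V=5.8517). Price 0.7553; hedge Δ=-0.1129, bond B=18.7137.
  t=0,j=0: stock 142.0000 → up 159.0400 (V=0.7553), down 115.0200 (V=8.0084). Price 1.3369; hedge Δ=-0.1648, bond B=24.7339.
Each (Δ,B) replicates both successor values, so the strategy is self-financing and V0 is arbitrage-free.

(0,0): Delta=-0.1648 Bond=24.7339
(1,0): Delta=-0.8339 Bond=103.9242
(1,1): Delta=-0.1129 Bond=18.7137
(2,0): Delta=-1.0000 Bond=128.7518
(2,1): Delta=-0.8210 Bond=111.6195
(2,2): Delta=-0.0580 Bond=10.6242
(3,0): Delta=-1.0000 Bond=140.3394
(3,1): Delta=-1.0000 Bond=140.3394
(3,2): Delta=-0.8072 Bond=119.6644
(3,3): Delta=0.0000 Bond=0.0000
V0=1.3369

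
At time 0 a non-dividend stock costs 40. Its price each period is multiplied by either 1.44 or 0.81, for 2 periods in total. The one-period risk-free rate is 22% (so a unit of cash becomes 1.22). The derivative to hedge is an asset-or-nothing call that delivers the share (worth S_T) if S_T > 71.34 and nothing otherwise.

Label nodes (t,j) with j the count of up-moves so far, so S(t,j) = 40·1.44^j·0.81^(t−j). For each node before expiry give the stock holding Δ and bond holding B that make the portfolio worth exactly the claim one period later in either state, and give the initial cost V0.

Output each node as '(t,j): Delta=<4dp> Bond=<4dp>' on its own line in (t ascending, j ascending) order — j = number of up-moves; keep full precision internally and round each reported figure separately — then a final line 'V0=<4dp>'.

No-arbitrage ⇒ martingale measure with p* = (R−d)/(u−d) = 0.6508.
Payoff layer (t=2): V(2,0)=0.0000, V(2,1)=0.0000, V(2,2)=82.9440
(1,0): S=32.4000. Δ = (V_up−V_dn)/(S_up−S_dn) = (0.0000−0.0000)/(46.6560−26.2440) = 0.0000. V = [p*·0.0000 + (1−p*)·0.0000]/1.22 = 0.0000. B = V − Δ·S = 0.0000.
(1,1): S=57.6000. Δ = (V_up−V_dn)/(S_up−S_dn) = (82.9440−0.0000)/(82.9440−46.6560) = 2.2857. V = [p*·82.9440 + (1−p*)·0.0000]/1.22 = 44.2454. B = V − Δ·S = -87.4117.
(0,0): S=40.0000. Δ = (V_up−V_dn)/(S_up−S_dn) = (44.2454−0.0000)/(57.6000−32.4000) = 1.7558. V = [p*·44.2454 + (1−p*)·0.0000]/1.22 = 23.6022. B = V − Δ·S = -46.6287.
Self-financing check: at every node Δ·S+B equals the discounted successor values.

(0,0): Delta=1.7558 Bond=-46.6287
(1,0): Delta=0.0000 Bond=0.0000
(1,1): Delta=2.2857 Bond=-87.4117
V0=23.6022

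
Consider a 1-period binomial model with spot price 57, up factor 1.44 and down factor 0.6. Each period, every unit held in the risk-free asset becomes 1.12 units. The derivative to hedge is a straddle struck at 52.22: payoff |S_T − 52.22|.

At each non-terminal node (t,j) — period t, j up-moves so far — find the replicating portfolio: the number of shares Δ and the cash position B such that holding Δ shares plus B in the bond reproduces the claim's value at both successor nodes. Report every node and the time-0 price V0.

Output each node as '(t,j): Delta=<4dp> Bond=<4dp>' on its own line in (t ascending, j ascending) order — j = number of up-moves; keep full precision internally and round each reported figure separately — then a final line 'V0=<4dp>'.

(0,0): Delta=0.2473 Bond=8.5383
V0=22.6335

Risk-neutral probability p* = (R−d)/(u−d) = (1.12−0.6)/(1.44−0.6) = 0.6190.
Terminal values V(1,·): V(1,0)=18.0200, V(1,1)=29.8600
(0,0): S=57.0000. Δ = (V_up−V_dn)/(S_up−S_dn) = (29.8600−18.0200)/(82.0800−34.2000) = 0.2473. V = [p*·29.8600 + (1−p*)·18.0200]/1.12 = 22.6335. B = V − Δ·S = 8.5383.
Check: Δ(0,0)·S0 + B(0,0) = 22.6335 = V0.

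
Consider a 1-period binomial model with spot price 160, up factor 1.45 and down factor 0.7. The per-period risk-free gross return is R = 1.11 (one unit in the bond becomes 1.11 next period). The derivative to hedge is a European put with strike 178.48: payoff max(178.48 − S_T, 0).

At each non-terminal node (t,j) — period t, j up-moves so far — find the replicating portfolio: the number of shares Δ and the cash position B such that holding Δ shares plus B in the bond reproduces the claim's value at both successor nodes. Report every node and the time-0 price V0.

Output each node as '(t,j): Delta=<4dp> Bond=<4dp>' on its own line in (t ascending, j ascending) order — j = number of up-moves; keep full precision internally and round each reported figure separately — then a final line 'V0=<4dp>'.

Since d<R<u, set p* = (R−d)/(u−d) = 0.5467; price each node as the discounted p*-expectation of its children.
At expiry t=1: V(1,0)=66.4800, V(1,1)=0.0000
Node (0,0) S=160.0000: V=(p*·0.0000+(1−p*)·66.4800)/1.11=27.1510; Δ=(0.0000−66.4800)/(232.0000−112.0000)=-0.5540; B=V−Δ·S=115.7910
Each (Δ,B) replicates both successor values, so the strategy is self-financing and V0 is arbitrage-free.

(0,0): Delta=-0.5540 Bond=115.7910
V0=27.1510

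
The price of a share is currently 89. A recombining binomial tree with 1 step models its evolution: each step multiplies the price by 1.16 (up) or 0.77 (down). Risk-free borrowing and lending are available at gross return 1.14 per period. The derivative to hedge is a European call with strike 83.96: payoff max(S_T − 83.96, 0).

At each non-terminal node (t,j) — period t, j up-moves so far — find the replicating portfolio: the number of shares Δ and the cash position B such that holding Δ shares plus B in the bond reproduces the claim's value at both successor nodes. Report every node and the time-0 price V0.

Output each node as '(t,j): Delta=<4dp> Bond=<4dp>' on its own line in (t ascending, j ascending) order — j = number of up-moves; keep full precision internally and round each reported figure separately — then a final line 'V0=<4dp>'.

Risk-neutral probability p* = (R−d)/(u−d) = (1.14−0.77)/(1.16−0.77) = 0.9487.
At expiry t=1: V(1,0)=0.0000, V(1,1)=19.2800
(0,0): S=89.0000. Δ = (V_up−V_dn)/(S_up−S_dn) = (19.2800−0.0000)/(103.2400−68.5300) = 0.5555. V = [p*·19.2800 + (1−p*)·0.0000]/1.14 = 16.0450. B = V − Δ·S = -33.3909.
Check: Δ(0,0)·S0 + B(0,0) = 16.0450 = V0.

(0,0): Delta=0.5555 Bond=-33.3909
V0=16.0450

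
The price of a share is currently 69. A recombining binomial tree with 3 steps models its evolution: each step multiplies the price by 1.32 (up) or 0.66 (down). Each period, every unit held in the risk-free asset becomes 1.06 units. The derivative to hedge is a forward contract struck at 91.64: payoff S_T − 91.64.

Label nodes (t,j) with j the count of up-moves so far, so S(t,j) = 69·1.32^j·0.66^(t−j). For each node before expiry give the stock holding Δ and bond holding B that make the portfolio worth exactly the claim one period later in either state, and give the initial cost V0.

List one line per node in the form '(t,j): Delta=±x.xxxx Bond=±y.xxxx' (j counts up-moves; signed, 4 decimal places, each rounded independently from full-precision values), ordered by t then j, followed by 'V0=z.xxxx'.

(0,0): Delta=1.0000 Bond=-76.9427
(1,0): Delta=1.0000 Bond=-81.5593
(1,1): Delta=1.0000 Bond=-81.5593
(2,0): Delta=1.0000 Bond=-86.4528
(2,1): Delta=1.0000 Bond=-86.4528
(2,2): Delta=1.0000 Bond=-86.4528
V0=-7.9427

Risk-neutral probability p* = (R−d)/(u−d) = (1.06−0.66)/(1.32−0.66) = 0.6061.
Terminal values V(3,·): V(3,0)=-71.8028, V(3,1)=-51.9656, V(3,2)=-12.2911, V(3,3)=67.0578
  t=2,j=0: stock 30.0564 → up 39.6744 (V=-51.9656), down 19.8372 (V=-71.8028). Price -56.3964; hedge Δ=1.0000, bond B=-86.4528.
  t=2,j=1: stock 60.1128 → up 79.3489 (V=-12.2911), down 39.6744 (V=-51.9656). Price -26.3400; hedge Δ=1.0000, bond B=-86.4528.
  t=2,j=2: stock 120.2256 → up 158.6978 (V=67.0578), down 79.3489 (V=-12.2911). Price 33.7728; hedge Δ=1.0000, bond B=-86.4528.
  t=1,j=0: stock 45.5400 → up 60.1128 (V=-26.3400), down 30.0564 (V=-56.3964). Price -36.0193; hedge Δ=1.0000, bond B=-81.5593.
  t=1,j=1: stock 91.0800 → up 120.2256 (V=33.7728), down 60.1128 (V=-26.3400). Price 9.5207; hedge Δ=1.0000, bond B=-81.5593.
  t=0,j=0: stock 69.0000 → up 91.0800 (V=9.5207), down 45.5400 (V=-36.0193). Price -7.9427; hedge Δ=1.0000, bond B=-76.9427.
Root portfolio cost Δ·69+B reproduces V0=-7.9427.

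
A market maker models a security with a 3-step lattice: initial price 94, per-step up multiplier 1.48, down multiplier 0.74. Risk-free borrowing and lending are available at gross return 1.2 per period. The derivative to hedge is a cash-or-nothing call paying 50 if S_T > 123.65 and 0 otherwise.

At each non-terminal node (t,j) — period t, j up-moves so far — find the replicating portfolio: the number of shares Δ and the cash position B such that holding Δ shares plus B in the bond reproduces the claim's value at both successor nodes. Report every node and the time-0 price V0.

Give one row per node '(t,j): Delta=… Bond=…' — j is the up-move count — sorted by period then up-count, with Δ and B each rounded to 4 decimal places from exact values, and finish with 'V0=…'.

(0,0): Delta=0.2348 Bond=-2.4306
(1,0): Delta=0.5032 Bond=-21.5841
(1,1): Delta=0.1531 Bond=8.4459
(2,0): Delta=0.0000 Bond=0.0000
(2,1): Delta=0.6563 Bond=-41.6667
(2,2): Delta=0.0000 Bond=41.6667
V0=19.6422

The replicating-portfolio and risk-neutral prices coincide; use p* = (1.2−0.74)/(1.48−0.74) = 0.6216 for the latter.
Payoff layer (t=3): V(3,0)=0.0000, V(3,1)=0.0000, V(3,2)=50.0000, V(3,3)=50.0000
Node (2,0) S=51.4744: V=(p*·0.0000+(1−p*)·0.0000)/1.2=0.0000; Δ=(0.0000−0.0000)/(76.1821−38.0911)=0.0000; B=V−Δ·S=0.0000
Node (2,1) S=102.9488: V=(p*·50.0000+(1−p*)·0.0000)/1.2=25.9009; Δ=(50.0000−0.0000)/(152.3642−76.1821)=0.6563; B=V−Δ·S=-41.6667
Node (2,2) S=205.8976: V=(p*·50.0000+(1−p*)·50.0000)/1.2=41.6667; Δ=(50.0000−50.0000)/(304.7284−152.3642)=0.0000; B=V−Δ·S=41.6667
Node (1,0) S=69.5600: V=(p*·25.9009+(1−p*)·0.0000)/1.2=13.4171; Δ=(25.9009−0.0000)/(102.9488−51.4744)=0.5032; B=V−Δ·S=-21.5841
Node (1,1) S=139.1200: V=(p*·41.6667+(1−p*)·25.9009)/1.2=29.7510; Δ=(41.6667−25.9009)/(205.8976−102.9488)=0.1531; B=V−Δ·S=8.4459
Node (0,0) S=94.0000: V=(p*·29.7510+(1−p*)·13.4171)/1.2=19.6422; Δ=(29.7510−13.4171)/(139.1200−69.5600)=0.2348; B=V−Δ·S=-2.4306
The time-0 hedge costs 19.6422, which is the no-arbitrage price.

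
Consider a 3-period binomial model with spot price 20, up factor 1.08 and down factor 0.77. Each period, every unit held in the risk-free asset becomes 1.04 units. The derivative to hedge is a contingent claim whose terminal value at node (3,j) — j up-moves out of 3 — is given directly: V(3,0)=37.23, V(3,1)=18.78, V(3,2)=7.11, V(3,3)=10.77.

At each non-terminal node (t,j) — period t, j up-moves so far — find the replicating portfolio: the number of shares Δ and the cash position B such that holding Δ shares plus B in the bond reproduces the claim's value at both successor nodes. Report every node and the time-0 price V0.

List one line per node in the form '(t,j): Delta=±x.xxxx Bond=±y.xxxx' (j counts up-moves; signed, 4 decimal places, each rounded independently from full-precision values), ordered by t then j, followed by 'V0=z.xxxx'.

No-arbitrage ⇒ martingale measure with p* = (R−d)/(u−d) = 0.8710.
Terminal values V(3,·): V(3,0)=37.2300, V(3,1)=18.7800, V(3,2)=7.1100, V(3,3)=10.7700
  t=2,j=0: stock 11.8580 → up 12.8066 (V=18.7800), down 9.1307 (V=37.2300). Price 20.3468; hedge Δ=-5.0191, bond B=79.8629.
  t=2,j=1: stock 16.6320 → up 17.9626 (V=7.1100), down 12.8066 (V=18.7800). Price 8.2844; hedge Δ=-2.2634, bond B=45.9296.
  t=2,j=2: stock 23.3280 → up 25.1942 (V=10.7700), down 17.9626 (V=7.1100). Price 9.9017; hedge Δ=0.5061, bond B=-1.9048.
  t=1,j=0: stock 15.4000 → up 16.6320 (V=8.2844), down 11.8580 (V=20.3468). Price 9.4624; hedge Δ=-2.5267, bond B=48.3732.
  t=1,j=1: stock 21.6000 → up 23.3280 (V=9.9017), down 16.6320 (V=8.2844). Price 9.3202; hedge Δ=0.2415, bond B=4.1033.
  t=0,j=0: stock 20.0000 → up 21.6000 (V=9.3202), down 15.4000 (V=9.4624). Price 8.9794; hedge Δ=-0.0229, bond B=9.4380.
The time-0 hedge costs 8.9794, which is the no-arbitrage price.

(0,0): Delta=-0.0229 Bond=9.4380
(1,0): Delta=-2.5267 Bond=48.3732
(1,1): Delta=0.2415 Bond=4.1033
(2,0): Delta=-5.0191 Bond=79.8629
(2,1): Delta=-2.2634 Bond=45.9296
(2,2): Delta=0.5061 Bond=-1.9048
V0=8.9794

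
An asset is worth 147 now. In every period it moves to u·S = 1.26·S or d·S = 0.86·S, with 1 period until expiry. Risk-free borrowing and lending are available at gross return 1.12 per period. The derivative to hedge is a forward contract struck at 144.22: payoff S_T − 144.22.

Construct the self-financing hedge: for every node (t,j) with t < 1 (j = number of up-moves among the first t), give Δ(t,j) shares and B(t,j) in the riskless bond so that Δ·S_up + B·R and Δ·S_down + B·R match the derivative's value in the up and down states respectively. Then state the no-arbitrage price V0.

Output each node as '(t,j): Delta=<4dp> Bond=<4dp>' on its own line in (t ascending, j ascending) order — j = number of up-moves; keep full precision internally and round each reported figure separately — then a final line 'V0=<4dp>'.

(0,0): Delta=1.0000 Bond=-128.7679
V0=18.2321

Under the risk-neutral measure, an up-move has probability p* = (R−d)/(u−d) = 0.6500 and values discount at R = 1.12.
Terminal values V(1,·): V(1,0)=-17.8000, V(1,1)=41.0000
Node (0,0) S=147.0000: V=(p*·41.0000+(1−p*)·-17.8000)/1.12=18.2321; Δ=(41.0000−-17.8000)/(185.2200−126.4200)=1.0000; B=V−Δ·S=-128.7679
Self-financing check: at every node Δ·S+B equals the discounted successor values.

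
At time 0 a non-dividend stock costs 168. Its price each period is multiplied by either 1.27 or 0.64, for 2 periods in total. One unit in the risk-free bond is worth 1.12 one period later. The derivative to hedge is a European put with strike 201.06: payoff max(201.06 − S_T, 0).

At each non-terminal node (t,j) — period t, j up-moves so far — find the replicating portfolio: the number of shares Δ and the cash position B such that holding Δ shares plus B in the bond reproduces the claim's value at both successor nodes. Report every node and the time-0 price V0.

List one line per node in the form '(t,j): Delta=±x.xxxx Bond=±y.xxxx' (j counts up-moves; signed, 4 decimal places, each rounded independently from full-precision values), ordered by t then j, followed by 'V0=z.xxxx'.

Risk-neutral probability p* = (R−d)/(u−d) = (1.12−0.64)/(1.27−0.64) = 0.7619.
Terminal values V(2,·): V(2,0)=132.2472, V(2,1)=64.5096, V(2,2)=0.0000
Node (1,0) S=107.5200: V=(p*·64.5096+(1−p*)·132.2472)/1.12=71.9979; Δ=(64.5096−132.2472)/(136.5504−68.8128)=-1.0000; B=V−Δ·S=179.5179
Node (1,1) S=213.3600: V=(p*·0.0000+(1−p*)·64.5096)/1.12=13.7138; Δ=(0.0000−64.5096)/(270.9672−136.5504)=-0.4799; B=V−Δ·S=116.1100
Node (0,0) S=168.0000: V=(p*·13.7138+(1−p*)·71.9979)/1.12=24.6348; Δ=(13.7138−71.9979)/(213.3600−107.5200)=-0.5507; B=V−Δ·S=117.1492
Self-financing check: at every node Δ·S+B equals the discounted successor values.

(0,0): Delta=-0.5507 Bond=117.1492
(1,0): Delta=-1.0000 Bond=179.5179
(1,1): Delta=-0.4799 Bond=116.1100
V0=24.6348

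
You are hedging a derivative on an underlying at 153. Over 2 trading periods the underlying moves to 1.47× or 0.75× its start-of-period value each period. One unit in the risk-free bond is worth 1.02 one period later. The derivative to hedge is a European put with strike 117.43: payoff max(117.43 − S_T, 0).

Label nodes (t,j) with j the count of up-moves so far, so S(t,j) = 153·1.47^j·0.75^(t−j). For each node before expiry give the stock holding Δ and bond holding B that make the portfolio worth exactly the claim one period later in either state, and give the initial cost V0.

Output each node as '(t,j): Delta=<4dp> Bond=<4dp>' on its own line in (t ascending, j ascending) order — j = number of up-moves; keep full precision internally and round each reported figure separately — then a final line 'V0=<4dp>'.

(0,0): Delta=-0.1745 Bond=38.4720
(1,0): Delta=-0.3797 Bond=62.7863
(1,1): Delta=0.0000 Bond=0.0000
V0=11.7771

Risk-neutral probability p* = (R−d)/(u−d) = (1.02−0.75)/(1.47−0.75) = 0.3750.
At expiry t=2: V(2,0)=31.3675, V(2,1)=0.0000, V(2,2)=0.0000
Node (1,0) S=114.7500: V=(p*·0.0000+(1−p*)·31.3675)/1.02=19.2203; Δ=(0.0000−31.3675)/(168.6825−86.0625)=-0.3797; B=V−Δ·S=62.7863
Node (1,1) S=224.9100: V=(p*·0.0000+(1−p*)·0.0000)/1.02=0.0000; Δ=(0.0000−0.0000)/(330.6177−168.6825)=0.0000; B=V−Δ·S=0.0000
Node (0,0) S=153.0000: V=(p*·0.0000+(1−p*)·19.2203)/1.02=11.7771; Δ=(0.0000−19.2203)/(224.9100−114.7500)=-0.1745; B=V−Δ·S=38.4720
The time-0 hedge costs 11.7771, which is the no-arbitrage price.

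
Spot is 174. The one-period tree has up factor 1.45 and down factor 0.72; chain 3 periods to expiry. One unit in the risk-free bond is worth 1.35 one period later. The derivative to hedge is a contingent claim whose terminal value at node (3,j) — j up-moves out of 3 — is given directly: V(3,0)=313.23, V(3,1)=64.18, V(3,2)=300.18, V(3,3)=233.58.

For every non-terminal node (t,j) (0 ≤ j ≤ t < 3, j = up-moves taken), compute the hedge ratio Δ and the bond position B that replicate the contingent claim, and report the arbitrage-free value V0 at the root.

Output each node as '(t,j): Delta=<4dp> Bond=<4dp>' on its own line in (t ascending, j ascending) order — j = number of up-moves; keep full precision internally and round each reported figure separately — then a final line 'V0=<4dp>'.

No-arbitrage ⇒ martingale measure with p* = (R−d)/(u−d) = 0.8630.
Terminal values V(3,·): V(3,0)=313.2300, V(3,1)=64.1800, V(3,2)=300.1800, V(3,3)=233.5800
(2,0): S=90.2016. Δ = (V_up−V_dn)/(S_up−S_dn) = (64.1800−313.2300)/(130.7923−64.9452) = -3.7822. V = [p*·64.1800 + (1−p*)·313.2300]/1.35 = 72.8122. B = V − Δ·S = 413.9766.
(2,1): S=181.6560. Δ = (V_up−V_dn)/(S_up−S_dn) = (300.1800−64.1800)/(263.4012−130.7923) = 1.7797. V = [p*·300.1800 + (1−p*)·64.1800]/1.35 = 198.4083. B = V − Δ·S = -124.8794.
(2,2): S=365.8350. Δ = (V_up−V_dn)/(S_up−S_dn) = (233.5800−300.1800)/(530.4607−263.4012) = -0.2494. V = [p*·233.5800 + (1−p*)·300.1800]/1.35 = 179.7802. B = V − Δ·S = 271.0131.
(1,0): S=125.2800. Δ = (V_up−V_dn)/(S_up−S_dn) = (198.4083−72.8122)/(181.6560−90.2016) = 1.3733. V = [p*·198.4083 + (1−p*)·72.8122]/1.35 = 134.2247. B = V − Δ·S = -37.8248.
(1,1): S=252.3000. Δ = (V_up−V_dn)/(S_up−S_dn) = (179.7802−198.4083)/(365.8350−181.6560) = -0.1011. V = [p*·179.7802 + (1−p*)·198.4083]/1.35 = 135.0607. B = V − Δ·S = 160.5787.
(0,0): S=174.0000. Δ = (V_up−V_dn)/(S_up−S_dn) = (135.0607−134.2247)/(252.3000−125.2800) = 0.0066. V = [p*·135.0607 + (1−p*)·134.2247]/1.35 = 99.9602. B = V − Δ·S = 98.8149.
The time-0 hedge costs 99.9602, which is the no-arbitrage price.

(0,0): Delta=0.0066 Bond=98.8149
(1,0): Delta=1.3733 Bond=-37.8248
(1,1): Delta=-0.1011 Bond=160.5787
(2,0): Delta=-3.7822 Bond=413.9766
(2,1): Delta=1.7797 Bond=-124.8794
(2,2): Delta=-0.2494 Bond=271.0131
V0=99.9602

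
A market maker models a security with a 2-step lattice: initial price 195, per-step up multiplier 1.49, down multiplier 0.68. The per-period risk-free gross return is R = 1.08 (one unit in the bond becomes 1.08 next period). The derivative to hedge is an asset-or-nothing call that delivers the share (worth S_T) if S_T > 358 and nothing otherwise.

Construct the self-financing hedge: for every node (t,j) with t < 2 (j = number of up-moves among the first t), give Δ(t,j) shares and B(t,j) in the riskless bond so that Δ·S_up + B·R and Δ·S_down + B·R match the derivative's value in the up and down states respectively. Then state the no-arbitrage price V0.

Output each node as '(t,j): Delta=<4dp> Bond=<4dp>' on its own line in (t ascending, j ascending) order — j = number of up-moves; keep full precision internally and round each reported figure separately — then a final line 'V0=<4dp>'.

Risk-neutral probability p* = (R−d)/(u−d) = (1.08−0.68)/(1.49−0.68) = 0.4938.
Terminal values V(2,·): V(2,0)=0.0000, V(2,1)=0.0000, V(2,2)=432.9195
Node (1,0) S=132.6000: V=(p*·0.0000+(1−p*)·0.0000)/1.08=0.0000; Δ=(0.0000−0.0000)/(197.5740−90.1680)=0.0000; B=V−Δ·S=0.0000
Node (1,1) S=290.5500: V=(p*·432.9195+(1−p*)·0.0000)/1.08=197.9513; Δ=(432.9195−0.0000)/(432.9195−197.5740)=1.8395; B=V−Δ·S=-336.5172
Node (0,0) S=195.0000: V=(p*·197.9513+(1−p*)·0.0000)/1.08=90.5127; Δ=(197.9513−0.0000)/(290.5500−132.6000)=1.2533; B=V−Δ·S=-153.8716
Each (Δ,B) replicates both successor values, so the strategy is self-financing and V0 is arbitrage-free.

(0,0): Delta=1.2533 Bond=-153.8716
(1,0): Delta=0.0000 Bond=0.0000
(1,1): Delta=1.8395 Bond=-336.5172
V0=90.5127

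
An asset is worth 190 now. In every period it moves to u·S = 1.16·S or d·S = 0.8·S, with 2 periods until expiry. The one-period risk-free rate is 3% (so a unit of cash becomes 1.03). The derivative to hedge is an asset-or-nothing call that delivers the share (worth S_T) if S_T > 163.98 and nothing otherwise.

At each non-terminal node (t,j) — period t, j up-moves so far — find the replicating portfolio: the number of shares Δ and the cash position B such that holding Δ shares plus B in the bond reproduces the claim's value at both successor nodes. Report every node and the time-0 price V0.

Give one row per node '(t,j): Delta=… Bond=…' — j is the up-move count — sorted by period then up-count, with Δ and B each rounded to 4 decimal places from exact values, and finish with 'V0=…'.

(0,0): Delta=1.6233 Bond=-133.3692
(1,0): Delta=3.2222 Bond=-380.4099
(1,1): Delta=1.0000 Bond=0.0000
V0=175.0535

Under the risk-neutral measure, an up-move has probability p* = (R−d)/(u−d) = 0.6389 and values discount at R = 1.03.
Terminal payoffs: V(2,0)=0.0000, V(2,1)=176.3200, V(2,2)=255.6640
(1,0): S=152.0000. Δ = (V_up−V_dn)/(S_up−S_dn) = (176.3200−0.0000)/(176.3200−121.6000) = 3.2222. V = [p*·176.3200 + (1−p*)·0.0000]/1.03 = 109.3679. B = V − Δ·S = -380.4099.
(1,1): S=220.4000. Δ = (V_up−V_dn)/(S_up−S_dn) = (255.6640−176.3200)/(255.6640−176.3200) = 1.0000. V = [p*·255.6640 + (1−p*)·176.3200]/1.03 = 220.4000. B = V − Δ·S = 0.0000.
(0,0): S=190.0000. Δ = (V_up−V_dn)/(S_up−S_dn) = (220.4000−109.3679)/(220.4000−152.0000) = 1.6233. V = [p*·220.4000 + (1−p*)·109.3679]/1.03 = 175.0535. B = V − Δ·S = -133.3692.
Root portfolio cost Δ·190+B reproduces V0=175.0535.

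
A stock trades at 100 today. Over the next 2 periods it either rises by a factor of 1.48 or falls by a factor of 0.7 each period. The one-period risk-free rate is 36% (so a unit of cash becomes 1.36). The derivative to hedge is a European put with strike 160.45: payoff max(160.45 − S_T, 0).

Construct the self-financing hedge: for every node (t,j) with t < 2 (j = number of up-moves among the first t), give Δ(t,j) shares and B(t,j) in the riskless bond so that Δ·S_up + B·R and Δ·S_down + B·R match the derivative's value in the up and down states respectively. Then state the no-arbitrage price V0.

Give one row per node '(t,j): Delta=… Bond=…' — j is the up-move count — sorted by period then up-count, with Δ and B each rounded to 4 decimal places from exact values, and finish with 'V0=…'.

(0,0): Delta=-0.5327 Bond=62.6939
(1,0): Delta=-1.0000 Bond=117.9779
(1,1): Delta=-0.4925 Bond=79.3156
V0=9.4286

No-arbitrage ⇒ martingale measure with p* = (R−d)/(u−d) = 0.8462.
Terminal values V(2,·): V(2,0)=111.4500, V(2,1)=56.8500, V(2,2)=0.0000
  t=1,j=0: stock 70.0000 → up 103.6000 (V=56.8500), down 49.0000 (V=111.4500). Price 47.9779; hedge Δ=-1.0000, bond B=117.9779.
  t=1,j=1: stock 148.0000 → up 219.0400 (V=0.0000), down 103.6000 (V=56.8500). Price 6.4310; hedge Δ=-0.4925, bond B=79.3156.
  t=0,j=0: stock 100.0000 → up 148.0000 (V=6.4310), down 70.0000 (V=47.9779). Price 9.4286; hedge Δ=-0.5327, bond B=62.6939.
Check: Δ(0,0)·S0 + B(0,0) = 9.4286 = V0.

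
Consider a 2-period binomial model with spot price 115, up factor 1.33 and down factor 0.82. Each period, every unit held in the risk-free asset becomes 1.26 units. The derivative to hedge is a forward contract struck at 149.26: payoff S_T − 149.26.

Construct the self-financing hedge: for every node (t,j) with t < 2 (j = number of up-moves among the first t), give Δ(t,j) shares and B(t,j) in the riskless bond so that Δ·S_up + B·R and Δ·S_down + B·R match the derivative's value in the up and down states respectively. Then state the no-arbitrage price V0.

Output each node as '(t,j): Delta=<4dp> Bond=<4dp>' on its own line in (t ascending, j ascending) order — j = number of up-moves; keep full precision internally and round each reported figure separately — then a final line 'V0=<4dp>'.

Since d<R<u, set p* = (R−d)/(u−d) = 0.8627; price each node as the discounted p*-expectation of its children.
Terminal values V(2,·): V(2,0)=-71.9340, V(2,1)=-23.8410, V(2,2)=54.1635
(1,0): S=94.3000. Δ = (V_up−V_dn)/(S_up−S_dn) = (-23.8410−-71.9340)/(125.4190−77.3260) = 1.0000. V = [p*·-23.8410 + (1−p*)·-71.9340]/1.26 = -24.1603. B = V − Δ·S = -118.4603.
(1,1): S=152.9500. Δ = (V_up−V_dn)/(S_up−S_dn) = (54.1635−-23.8410)/(203.4235−125.4190) = 1.0000. V = [p*·54.1635 + (1−p*)·-23.8410]/1.26 = 34.4897. B = V − Δ·S = -118.4603.
(0,0): S=115.0000. Δ = (V_up−V_dn)/(S_up−S_dn) = (34.4897−-24.1603)/(152.9500−94.3000) = 1.0000. V = [p*·34.4897 + (1−p*)·-24.1603]/1.26 = 20.9839. B = V − Δ·S = -94.0161.
Each (Δ,B) replicates both successor values, so the strategy is self-financing and V0 is arbitrage-free.

(0,0): Delta=1.0000 Bond=-94.0161
(1,0): Delta=1.0000 Bond=-118.4603
(1,1): Delta=1.0000 Bond=-118.4603
V0=20.9839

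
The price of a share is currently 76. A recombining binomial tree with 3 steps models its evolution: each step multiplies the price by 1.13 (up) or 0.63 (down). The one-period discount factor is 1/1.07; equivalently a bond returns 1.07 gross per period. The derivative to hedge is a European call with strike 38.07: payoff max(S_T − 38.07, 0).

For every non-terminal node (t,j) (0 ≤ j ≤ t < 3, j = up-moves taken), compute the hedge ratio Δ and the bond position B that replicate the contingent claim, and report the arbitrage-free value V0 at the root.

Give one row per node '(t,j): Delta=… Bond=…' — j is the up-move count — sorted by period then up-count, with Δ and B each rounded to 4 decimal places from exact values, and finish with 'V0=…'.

The replicating-portfolio and risk-neutral prices coincide; use p* = (1.07−0.63)/(1.13−0.63) = 0.8800 for the latter.
Terminal payoffs: V(3,0)=0.0000, V(3,1)=0.0000, V(3,2)=23.0680, V(3,3)=71.5902
(2,0): S=30.1644. Δ = (V_up−V_dn)/(S_up−S_dn) = (0.0000−0.0000)/(34.0858−19.0036) = 0.0000. V = [p*·0.0000 + (1−p*)·0.0000]/1.07 = 0.0000. B = V − Δ·S = 0.0000.
(2,1): S=54.1044. Δ = (V_up−V_dn)/(S_up−S_dn) = (23.0680−0.0000)/(61.1380−34.0858) = 0.8527. V = [p*·23.0680 + (1−p*)·0.0000]/1.07 = 18.9718. B = V − Δ·S = -27.1642.
(2,2): S=97.0444. Δ = (V_up−V_dn)/(S_up−S_dn) = (71.5902−23.0680)/(109.6602−61.1380) = 1.0000. V = [p*·71.5902 + (1−p*)·23.0680]/1.07 = 61.4650. B = V − Δ·S = -35.5794.
(1,0): S=47.8800. Δ = (V_up−V_dn)/(S_up−S_dn) = (18.9718−0.0000)/(54.1044−30.1644) = 0.7925. V = [p*·18.9718 + (1−p*)·0.0000]/1.07 = 15.6030. B = V − Δ·S = -22.3406.
(1,1): S=85.8800. Δ = (V_up−V_dn)/(S_up−S_dn) = (61.4650−18.9718)/(97.0444−54.1044) = 0.9896. V = [p*·61.4650 + (1−p*)·18.9718]/1.07 = 52.6783. B = V − Δ·S = -32.3080.
(0,0): S=76.0000. Δ = (V_up−V_dn)/(S_up−S_dn) = (52.6783−15.6030)/(85.8800−47.8800) = 0.9757. V = [p*·52.6783 + (1−p*)·15.6030]/1.07 = 45.0741. B = V − Δ·S = -29.0766.
Each (Δ,B) replicates both successor values, so the strategy is self-financing and V0 is arbitrage-free.

(0,0): Delta=0.9757 Bond=-29.0766
(1,0): Delta=0.7925 Bond=-22.3406
(1,1): Delta=0.9896 Bond=-32.3080
(2,0): Delta=0.0000 Bond=0.0000
(2,1): Delta=0.8527 Bond=-27.1642
(2,2): Delta=1.0000 Bond=-35.5794
V0=45.0741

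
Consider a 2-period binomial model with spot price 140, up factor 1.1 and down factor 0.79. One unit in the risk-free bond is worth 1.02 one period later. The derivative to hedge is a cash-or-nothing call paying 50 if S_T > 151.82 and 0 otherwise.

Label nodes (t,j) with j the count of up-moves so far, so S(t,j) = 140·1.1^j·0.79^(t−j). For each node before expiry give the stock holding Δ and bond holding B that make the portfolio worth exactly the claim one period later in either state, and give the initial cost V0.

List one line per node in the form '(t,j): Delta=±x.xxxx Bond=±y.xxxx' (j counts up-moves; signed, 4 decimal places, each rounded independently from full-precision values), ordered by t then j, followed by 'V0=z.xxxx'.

(0,0): Delta=0.8380 Bond=-90.8660
(1,0): Delta=0.0000 Bond=0.0000
(1,1): Delta=1.0473 Bond=-124.9209
V0=26.4546

The replicating-portfolio and risk-neutral prices coincide; use p* = (1.02−0.79)/(1.1−0.79) = 0.7419 for the latter.
Payoff layer (t=2): V(2,0)=0.0000, V(2,1)=0.0000, V(2,2)=50.0000
(1,0): S=110.6000. Δ = (V_up−V_dn)/(S_up−S_dn) = (0.0000−0.0000)/(121.6600−87.3740) = 0.0000. V = [p*·0.0000 + (1−p*)·0.0000]/1.02 = 0.0000. B = V − Δ·S = 0.0000.
(1,1): S=154.0000. Δ = (V_up−V_dn)/(S_up−S_dn) = (50.0000−0.0000)/(169.4000−121.6600) = 1.0473. V = [p*·50.0000 + (1−p*)·0.0000]/1.02 = 36.3694. B = V − Δ·S = -124.9209.
(0,0): S=140.0000. Δ = (V_up−V_dn)/(S_up−S_dn) = (36.3694−0.0000)/(154.0000−110.6000) = 0.8380. V = [p*·36.3694 + (1−p*)·0.0000]/1.02 = 26.4546. B = V − Δ·S = -90.8660.
Each (Δ,B) replicates both successor values, so the strategy is self-financing and V0 is arbitrage-free.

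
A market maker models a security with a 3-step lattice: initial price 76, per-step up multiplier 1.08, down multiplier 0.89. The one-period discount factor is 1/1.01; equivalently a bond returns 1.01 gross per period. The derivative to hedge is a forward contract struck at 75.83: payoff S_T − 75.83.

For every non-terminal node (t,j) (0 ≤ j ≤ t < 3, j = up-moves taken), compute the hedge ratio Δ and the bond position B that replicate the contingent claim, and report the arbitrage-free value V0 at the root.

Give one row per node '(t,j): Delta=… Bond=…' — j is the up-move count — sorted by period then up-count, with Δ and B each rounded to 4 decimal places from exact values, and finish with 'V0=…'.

(0,0): Delta=1.0000 Bond=-73.5999
(1,0): Delta=1.0000 Bond=-74.3358
(1,1): Delta=1.0000 Bond=-74.3358
(2,0): Delta=1.0000 Bond=-75.0792
(2,1): Delta=1.0000 Bond=-75.0792
(2,2): Delta=1.0000 Bond=-75.0792
V0=2.4001

Under the risk-neutral measure, an up-move has probability p* = (R−d)/(u−d) = 0.6316 and values discount at R = 1.01.
Terminal values V(3,·): V(3,0)=-22.2524, V(3,1)=-10.8144, V(3,2)=3.0653, V(3,3)=19.9081
  t=2,j=0: stock 60.1996 → up 65.0156 (V=-10.8144), down 53.5776 (V=-22.2524). Price -14.8796; hedge Δ=1.0000, bond B=-75.0792.
  t=2,j=1: stock 73.0512 → up 78.8953 (V=3.0653), down 65.0156 (V=-10.8144). Price -2.0280; hedge Δ=1.0000, bond B=-75.0792.
  t=2,j=2: stock 88.6464 → up 95.7381 (V=19.9081), down 78.8953 (V=3.0653). Price 13.5672; hedge Δ=1.0000, bond B=-75.0792.
  t=1,j=0: stock 67.6400 → up 73.0512 (V=-2.0280), down 60.1996 (V=-14.8796). Price -6.6958; hedge Δ=1.0000, bond B=-74.3358.
  t=1,j=1: stock 82.0800 → up 88.6464 (V=13.5672), down 73.0512 (V=-2.0280). Price 7.7442; hedge Δ=1.0000, bond B=-74.3358.
  t=0,j=0: stock 76.0000 → up 82.0800 (V=7.7442), down 67.6400 (V=-6.6958). Price 2.4001; hedge Δ=1.0000, bond B=-73.5999.
Self-financing check: at every node Δ·S+B equals the discounted successor values.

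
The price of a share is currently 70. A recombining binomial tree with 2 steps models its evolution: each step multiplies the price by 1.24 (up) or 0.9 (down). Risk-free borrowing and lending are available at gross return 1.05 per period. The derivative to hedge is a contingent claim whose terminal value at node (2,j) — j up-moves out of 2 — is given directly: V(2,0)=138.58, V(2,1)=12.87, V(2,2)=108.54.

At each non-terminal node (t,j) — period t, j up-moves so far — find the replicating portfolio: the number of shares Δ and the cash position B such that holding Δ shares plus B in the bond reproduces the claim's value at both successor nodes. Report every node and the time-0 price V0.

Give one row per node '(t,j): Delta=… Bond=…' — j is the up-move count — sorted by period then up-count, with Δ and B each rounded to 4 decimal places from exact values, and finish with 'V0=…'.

Since d<R<u, set p* = (R−d)/(u−d) = 0.4412; price each node as the discounted p*-expectation of its children.
Payoff layer (t=2): V(2,0)=138.5800, V(2,1)=12.8700, V(2,2)=108.5400
Node (1,0) S=63.0000: V=(p*·12.8700+(1−p*)·138.5800)/1.05=79.1616; Δ=(12.8700−138.5800)/(78.1200−56.7000)=-5.8688; B=V−Δ·S=448.8969
Node (1,1) S=86.8000: V=(p*·108.5400+(1−p*)·12.8700)/1.05=52.4546; Δ=(108.5400−12.8700)/(107.6320−78.1200)=3.2417; B=V−Δ·S=-228.9277
Node (0,0) S=70.0000: V=(p*·52.4546+(1−p*)·79.1616)/1.05=64.1706; Δ=(52.4546−79.1616)/(86.8000−63.0000)=-1.1221; B=V−Δ·S=142.7206
Check: Δ(0,0)·S0 + B(0,0) = 64.1706 = V0.

(0,0): Delta=-1.1221 Bond=142.7206
(1,0): Delta=-5.8688 Bond=448.8969
(1,1): Delta=3.2417 Bond=-228.9277
V0=64.1706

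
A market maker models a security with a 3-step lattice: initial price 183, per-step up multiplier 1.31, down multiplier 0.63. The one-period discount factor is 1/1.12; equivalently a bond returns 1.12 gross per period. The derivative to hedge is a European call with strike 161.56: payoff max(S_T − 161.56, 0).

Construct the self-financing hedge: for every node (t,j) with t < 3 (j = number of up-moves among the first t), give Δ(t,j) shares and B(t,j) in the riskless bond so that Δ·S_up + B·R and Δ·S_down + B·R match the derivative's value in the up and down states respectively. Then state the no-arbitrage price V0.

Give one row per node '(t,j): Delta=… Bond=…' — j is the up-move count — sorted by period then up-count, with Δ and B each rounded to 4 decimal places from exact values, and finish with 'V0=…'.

Risk-neutral probability p* = (R−d)/(u−d) = (1.12−0.63)/(1.31−0.63) = 0.7206.
Terminal values V(3,·): V(3,0)=0.0000, V(3,1)=0.0000, V(3,2)=36.2892, V(3,3)=249.8407
  t=2,j=0: stock 72.6327 → up 95.1488 (V=0.0000), down 45.7586 (V=0.0000). Price 0.0000; hedge Δ=0.0000, bond B=0.0000.
  t=2,j=1: stock 151.0299 → up 197.8492 (V=36.2892), down 95.1488 (V=0.0000). Price 23.3478; hedge Δ=0.3534, bond B=-30.0186.
  t=2,j=2: stock 314.0463 → up 411.4007 (V=249.8407), down 197.8492 (V=36.2892). Price 169.7963; hedge Δ=1.0000, bond B=-144.2500.
  t=1,j=0: stock 115.2900 → up 151.0299 (V=23.3478), down 72.6327 (V=0.0000). Price 15.0216; hedge Δ=0.2978, bond B=-19.3134.
  t=1,j=1: stock 239.7300 → up 314.0463 (V=169.7963), down 151.0299 (V=23.3478). Price 115.0686; hedge Δ=0.8984, bond B=-100.2968.
  t=0,j=0: stock 183.0000 → up 239.7300 (V=115.0686), down 115.2900 (V=15.0216). Price 77.7806; hedge Δ=0.8040, bond B=-69.3474.
Check: Δ(0,0)·S0 + B(0,0) = 77.7806 = V0.

(0,0): Delta=0.8040 Bond=-69.3474
(1,0): Delta=0.2978 Bond=-19.3134
(1,1): Delta=0.8984 Bond=-100.2968
(2,0): Delta=0.0000 Bond=0.0000
(2,1): Delta=0.3534 Bond=-30.0186
(2,2): Delta=1.0000 Bond=-144.2500
V0=77.7806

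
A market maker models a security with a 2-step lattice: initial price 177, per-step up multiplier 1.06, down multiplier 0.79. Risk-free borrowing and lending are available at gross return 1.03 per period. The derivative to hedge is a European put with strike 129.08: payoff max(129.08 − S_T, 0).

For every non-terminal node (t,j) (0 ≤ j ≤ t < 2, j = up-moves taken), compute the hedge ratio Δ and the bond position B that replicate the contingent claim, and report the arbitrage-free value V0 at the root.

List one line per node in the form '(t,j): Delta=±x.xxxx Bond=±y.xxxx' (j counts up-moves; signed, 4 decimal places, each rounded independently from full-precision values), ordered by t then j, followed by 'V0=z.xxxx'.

(0,0): Delta=-0.0420 Bond=7.6537
(1,0): Delta=-0.4930 Bond=70.9499
(1,1): Delta=0.0000 Bond=0.0000
V0=0.2166

The replicating-portfolio and risk-neutral prices coincide; use p* = (1.03−0.79)/(1.06−0.79) = 0.8889 for the latter.
At expiry t=2: V(2,0)=18.6143, V(2,1)=0.0000, V(2,2)=0.0000
Node (1,0) S=139.8300: V=(p*·0.0000+(1−p*)·18.6143)/1.03=2.0080; Δ=(0.0000−18.6143)/(148.2198−110.4657)=-0.4930; B=V−Δ·S=70.9499
Node (1,1) S=187.6200: V=(p*·0.0000+(1−p*)·0.0000)/1.03=0.0000; Δ=(0.0000−0.0000)/(198.8772−148.2198)=0.0000; B=V−Δ·S=0.0000
Node (0,0) S=177.0000: V=(p*·0.0000+(1−p*)·2.0080)/1.03=0.2166; Δ=(0.0000−2.0080)/(187.6200−139.8300)=-0.0420; B=V−Δ·S=7.6537
Root portfolio cost Δ·177+B reproduces V0=0.2166.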